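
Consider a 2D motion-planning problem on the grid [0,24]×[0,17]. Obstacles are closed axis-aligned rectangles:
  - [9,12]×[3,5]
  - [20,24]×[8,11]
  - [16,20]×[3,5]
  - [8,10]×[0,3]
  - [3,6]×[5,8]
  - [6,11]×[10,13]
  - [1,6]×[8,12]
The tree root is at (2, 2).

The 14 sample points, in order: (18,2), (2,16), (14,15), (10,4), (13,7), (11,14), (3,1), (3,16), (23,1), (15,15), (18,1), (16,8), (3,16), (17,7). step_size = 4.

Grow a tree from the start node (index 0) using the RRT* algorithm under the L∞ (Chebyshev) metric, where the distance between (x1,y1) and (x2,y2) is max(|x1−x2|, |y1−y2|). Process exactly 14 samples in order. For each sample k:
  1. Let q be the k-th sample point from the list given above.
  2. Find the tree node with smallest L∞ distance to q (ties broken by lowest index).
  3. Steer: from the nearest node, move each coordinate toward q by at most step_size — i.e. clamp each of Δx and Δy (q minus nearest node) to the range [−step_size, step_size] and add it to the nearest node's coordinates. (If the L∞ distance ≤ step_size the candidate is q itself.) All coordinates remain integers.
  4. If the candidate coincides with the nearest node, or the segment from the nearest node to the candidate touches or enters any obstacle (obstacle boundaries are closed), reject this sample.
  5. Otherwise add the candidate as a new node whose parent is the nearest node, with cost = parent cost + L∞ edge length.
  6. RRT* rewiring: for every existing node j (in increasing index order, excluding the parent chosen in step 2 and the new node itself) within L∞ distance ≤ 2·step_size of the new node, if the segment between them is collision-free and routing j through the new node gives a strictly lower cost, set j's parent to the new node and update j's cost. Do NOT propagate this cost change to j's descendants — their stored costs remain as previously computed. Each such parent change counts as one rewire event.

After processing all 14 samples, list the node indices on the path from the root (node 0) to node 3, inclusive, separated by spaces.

1. q=(18,2) nearest=0 d=16 new=(6,2) → add node 1 parent=0 cost=4
2. q=(2,16) nearest=0 d=14 new=(2,6) → add node 2 parent=0 cost=4
3. q=(14,15) nearest=2 d=12 new=(6,10) → blocked by [3,6]×[5,8], reject
4. q=(10,4) nearest=1 d=4 new=(10,4) → blocked by [9,12]×[3,5], reject
5. q=(13,7) nearest=1 d=7 new=(10,6) → blocked by [9,12]×[3,5], reject
6. q=(11,14) nearest=2 d=9 new=(6,10) → blocked by [3,6]×[5,8], reject
7. q=(3,1) nearest=0 d=1 new=(3,1) → add node 3 parent=0 cost=1
8. q=(3,16) nearest=2 d=10 new=(3,10) → blocked by [1,6]×[8,12], reject
9. q=(23,1) nearest=1 d=17 new=(10,1) → blocked by [8,10]×[0,3], reject
10. q=(15,15) nearest=0 d=13 new=(6,6) → blocked by [3,6]×[5,8], reject
11. q=(18,1) nearest=1 d=12 new=(10,1) → blocked by [8,10]×[0,3], reject
12. q=(16,8) nearest=1 d=10 new=(10,6) → blocked by [9,12]×[3,5], reject
13. q=(3,16) nearest=2 d=10 new=(3,10) → blocked by [1,6]×[8,12], reject
14. q=(17,7) nearest=1 d=11 new=(10,6) → blocked by [9,12]×[3,5], reject

Path: 0 3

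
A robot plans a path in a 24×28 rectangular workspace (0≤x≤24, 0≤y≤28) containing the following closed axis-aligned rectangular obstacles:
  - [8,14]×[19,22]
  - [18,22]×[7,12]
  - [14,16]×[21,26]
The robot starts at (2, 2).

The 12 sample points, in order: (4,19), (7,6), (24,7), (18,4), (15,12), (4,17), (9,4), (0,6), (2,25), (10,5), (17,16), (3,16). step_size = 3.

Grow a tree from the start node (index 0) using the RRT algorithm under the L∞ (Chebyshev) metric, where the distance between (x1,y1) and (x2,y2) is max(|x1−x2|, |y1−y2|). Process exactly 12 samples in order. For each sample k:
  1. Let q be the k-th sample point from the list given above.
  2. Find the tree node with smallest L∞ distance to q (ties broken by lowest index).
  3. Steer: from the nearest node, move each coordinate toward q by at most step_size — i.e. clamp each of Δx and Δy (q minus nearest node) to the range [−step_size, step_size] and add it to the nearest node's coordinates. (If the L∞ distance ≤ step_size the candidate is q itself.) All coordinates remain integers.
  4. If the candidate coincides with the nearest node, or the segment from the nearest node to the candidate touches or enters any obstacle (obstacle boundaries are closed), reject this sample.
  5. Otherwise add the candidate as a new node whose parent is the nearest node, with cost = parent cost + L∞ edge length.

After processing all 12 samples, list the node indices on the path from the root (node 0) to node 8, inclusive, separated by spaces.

Path: 0 8

1. q=(4,19) nearest=0 d=17 new=(4,5) → add node 1 parent=0 cost=3
2. q=(7,6) nearest=1 d=3 new=(7,6) → add node 2 parent=1 cost=6
3. q=(24,7) nearest=2 d=17 new=(10,7) → add node 3 parent=2 cost=9
4. q=(18,4) nearest=3 d=8 new=(13,4) → add node 4 parent=3 cost=12
5. q=(15,12) nearest=3 d=5 new=(13,10) → add node 5 parent=3 cost=12
6. q=(4,17) nearest=5 d=9 new=(10,13) → add node 6 parent=5 cost=15
7. q=(9,4) nearest=2 d=2 new=(9,4) → add node 7 parent=2 cost=8
8. q=(0,6) nearest=0 d=4 new=(0,5) → add node 8 parent=0 cost=3
9. q=(2,25) nearest=6 d=12 new=(7,16) → add node 9 parent=6 cost=18
10. q=(10,5) nearest=7 d=1 new=(10,5) → add node 10 parent=7 cost=9
11. q=(17,16) nearest=5 d=6 new=(16,13) → add node 11 parent=5 cost=15
12. q=(3,16) nearest=9 d=4 new=(4,16) → add node 12 parent=9 cost=21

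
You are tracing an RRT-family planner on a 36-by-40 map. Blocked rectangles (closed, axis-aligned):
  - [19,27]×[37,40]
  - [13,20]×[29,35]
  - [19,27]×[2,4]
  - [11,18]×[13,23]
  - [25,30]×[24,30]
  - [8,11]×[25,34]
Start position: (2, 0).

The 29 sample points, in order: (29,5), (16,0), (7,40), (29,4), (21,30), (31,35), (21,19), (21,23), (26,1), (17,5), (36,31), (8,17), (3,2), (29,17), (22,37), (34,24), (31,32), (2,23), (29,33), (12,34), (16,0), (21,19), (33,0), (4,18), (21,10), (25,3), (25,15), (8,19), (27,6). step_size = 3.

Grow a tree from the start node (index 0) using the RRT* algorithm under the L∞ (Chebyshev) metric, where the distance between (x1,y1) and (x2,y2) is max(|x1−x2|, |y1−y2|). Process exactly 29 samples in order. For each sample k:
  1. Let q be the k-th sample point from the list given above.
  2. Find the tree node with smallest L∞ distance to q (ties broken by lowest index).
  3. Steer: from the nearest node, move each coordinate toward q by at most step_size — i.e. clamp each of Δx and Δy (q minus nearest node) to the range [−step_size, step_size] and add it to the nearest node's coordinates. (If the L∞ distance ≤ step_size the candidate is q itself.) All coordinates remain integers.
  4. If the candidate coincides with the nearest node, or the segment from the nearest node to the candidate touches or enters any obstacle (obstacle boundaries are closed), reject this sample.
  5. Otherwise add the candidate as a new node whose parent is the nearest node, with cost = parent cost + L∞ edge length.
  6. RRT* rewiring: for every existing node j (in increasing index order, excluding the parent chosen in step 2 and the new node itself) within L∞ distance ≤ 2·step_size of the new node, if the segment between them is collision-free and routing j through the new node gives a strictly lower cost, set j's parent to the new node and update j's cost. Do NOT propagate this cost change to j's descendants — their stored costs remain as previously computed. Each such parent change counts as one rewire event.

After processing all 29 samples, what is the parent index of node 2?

Parent of node 2: 1

1. q=(29,5) nearest=0 d=27 new=(5,3) → add node 1 parent=0 cost=3
2. q=(16,0) nearest=1 d=11 new=(8,0) → add node 2 parent=1 cost=6
3. q=(7,40) nearest=1 d=37 new=(7,6) → add node 3 parent=1 cost=6
4. q=(29,4) nearest=2 d=21 new=(11,3) → add node 4 parent=2 cost=9
5. q=(21,30) nearest=3 d=24 new=(10,9) → add node 5 parent=3 cost=9
6. q=(31,35) nearest=5 d=26 new=(13,12) → add node 6 parent=5 cost=12
7. q=(21,19) nearest=6 d=8 new=(16,15) → blocked by [11,18]×[13,23], reject
8. q=(21,23) nearest=6 d=11 new=(16,15) → blocked by [11,18]×[13,23], reject
9. q=(26,1) nearest=6 d=13 new=(16,9) → add node 7 parent=6 cost=15
10. q=(17,5) nearest=7 d=4 new=(17,6) → add node 8 parent=7 cost=18
11. q=(36,31) nearest=7 d=22 new=(19,12) → add node 9 parent=7 cost=18
12. q=(8,17) nearest=6 d=5 new=(10,15) → blocked by [11,18]×[13,23], reject
13. q=(3,2) nearest=0 d=2 new=(3,2) → add node 10 parent=0 cost=2
14. q=(29,17) nearest=9 d=10 new=(22,15) → add node 11 parent=9 cost=21
15. q=(22,37) nearest=11 d=22 new=(22,18) → add node 12 parent=11 cost=24
16. q=(34,24) nearest=11 d=12 new=(25,18) → add node 13 parent=11 cost=24
17. q=(31,32) nearest=12 d=14 new=(25,21) → add node 14 parent=12 cost=27
18. q=(2,23) nearest=6 d=11 new=(10,15) → blocked by [11,18]×[13,23], reject
19. q=(29,33) nearest=14 d=12 new=(28,24) → blocked by [25,30]×[24,30], reject
20. q=(12,34) nearest=14 d=13 new=(22,24) → add node 15 parent=14 cost=30
21. q=(16,0) nearest=4 d=5 new=(14,0) → add node 16 parent=4 cost=12
22. q=(21,19) nearest=12 d=1 new=(21,19) → add node 17 parent=12 cost=25
23. q=(33,0) nearest=9 d=14 new=(22,9) → add node 18 parent=9 cost=21
24. q=(4,18) nearest=5 d=9 new=(7,12) → add node 19 parent=5 cost=12
25. q=(21,10) nearest=18 d=1 new=(21,10) → add node 20 parent=18 cost=22
26. q=(25,3) nearest=18 d=6 new=(25,6) → add node 21 parent=18 cost=24
27. q=(25,15) nearest=11 d=3 new=(25,15) → add node 22 parent=11 cost=24
28. q=(8,19) nearest=6 d=7 new=(10,15) → blocked by [11,18]×[13,23], reject
29. q=(27,6) nearest=21 d=2 new=(27,6) → add node 23 parent=21 cost=26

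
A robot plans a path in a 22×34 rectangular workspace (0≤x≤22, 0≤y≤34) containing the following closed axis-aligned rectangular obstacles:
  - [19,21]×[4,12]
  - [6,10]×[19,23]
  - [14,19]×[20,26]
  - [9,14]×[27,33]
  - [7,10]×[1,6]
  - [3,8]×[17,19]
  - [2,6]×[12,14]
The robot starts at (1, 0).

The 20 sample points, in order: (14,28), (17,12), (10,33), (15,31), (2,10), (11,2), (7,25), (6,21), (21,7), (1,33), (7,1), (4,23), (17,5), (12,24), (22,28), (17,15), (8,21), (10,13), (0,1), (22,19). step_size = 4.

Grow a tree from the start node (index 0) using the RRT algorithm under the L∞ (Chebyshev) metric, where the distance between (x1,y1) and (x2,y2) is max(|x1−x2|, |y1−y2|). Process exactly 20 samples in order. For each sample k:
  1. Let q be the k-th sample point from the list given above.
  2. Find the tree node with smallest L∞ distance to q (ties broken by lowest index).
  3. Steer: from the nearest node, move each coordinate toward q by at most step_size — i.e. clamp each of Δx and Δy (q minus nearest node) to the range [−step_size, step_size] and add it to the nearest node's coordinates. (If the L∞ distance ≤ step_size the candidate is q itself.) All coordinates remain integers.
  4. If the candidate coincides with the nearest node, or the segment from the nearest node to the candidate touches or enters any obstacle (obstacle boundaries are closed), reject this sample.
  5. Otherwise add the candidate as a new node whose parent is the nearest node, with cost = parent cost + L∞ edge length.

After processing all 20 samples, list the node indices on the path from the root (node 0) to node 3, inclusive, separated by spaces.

Path: 0 1 2 3

1. q=(14,28) nearest=0 d=28 new=(5,4) → add node 1 parent=0 cost=4
2. q=(17,12) nearest=1 d=12 new=(9,8) → blocked by [7,10]×[1,6], reject
3. q=(10,33) nearest=1 d=29 new=(9,8) → blocked by [7,10]×[1,6], reject
4. q=(15,31) nearest=1 d=27 new=(9,8) → blocked by [7,10]×[1,6], reject
5. q=(2,10) nearest=1 d=6 new=(2,8) → add node 2 parent=1 cost=8
6. q=(11,2) nearest=1 d=6 new=(9,2) → blocked by [7,10]×[1,6], reject
7. q=(7,25) nearest=2 d=17 new=(6,12) → blocked by [2,6]×[12,14], reject
8. q=(6,21) nearest=2 d=13 new=(6,12) → blocked by [2,6]×[12,14], reject
9. q=(21,7) nearest=1 d=16 new=(9,7) → blocked by [7,10]×[1,6], reject
10. q=(1,33) nearest=2 d=25 new=(1,12) → add node 3 parent=2 cost=12
11. q=(7,1) nearest=1 d=3 new=(7,1) → blocked by [7,10]×[1,6], reject
12. q=(4,23) nearest=3 d=11 new=(4,16) → blocked by [2,6]×[12,14], reject
13. q=(17,5) nearest=1 d=12 new=(9,5) → blocked by [7,10]×[1,6], reject
14. q=(12,24) nearest=3 d=12 new=(5,16) → blocked by [2,6]×[12,14], reject
15. q=(22,28) nearest=2 d=20 new=(6,12) → blocked by [2,6]×[12,14], reject
16. q=(17,15) nearest=1 d=12 new=(9,8) → blocked by [7,10]×[1,6], reject
17. q=(8,21) nearest=3 d=9 new=(5,16) → blocked by [2,6]×[12,14], reject
18. q=(10,13) nearest=2 d=8 new=(6,12) → blocked by [2,6]×[12,14], reject
19. q=(0,1) nearest=0 d=1 new=(0,1) → add node 4 parent=0 cost=1
20. q=(22,19) nearest=1 d=17 new=(9,8) → blocked by [7,10]×[1,6], reject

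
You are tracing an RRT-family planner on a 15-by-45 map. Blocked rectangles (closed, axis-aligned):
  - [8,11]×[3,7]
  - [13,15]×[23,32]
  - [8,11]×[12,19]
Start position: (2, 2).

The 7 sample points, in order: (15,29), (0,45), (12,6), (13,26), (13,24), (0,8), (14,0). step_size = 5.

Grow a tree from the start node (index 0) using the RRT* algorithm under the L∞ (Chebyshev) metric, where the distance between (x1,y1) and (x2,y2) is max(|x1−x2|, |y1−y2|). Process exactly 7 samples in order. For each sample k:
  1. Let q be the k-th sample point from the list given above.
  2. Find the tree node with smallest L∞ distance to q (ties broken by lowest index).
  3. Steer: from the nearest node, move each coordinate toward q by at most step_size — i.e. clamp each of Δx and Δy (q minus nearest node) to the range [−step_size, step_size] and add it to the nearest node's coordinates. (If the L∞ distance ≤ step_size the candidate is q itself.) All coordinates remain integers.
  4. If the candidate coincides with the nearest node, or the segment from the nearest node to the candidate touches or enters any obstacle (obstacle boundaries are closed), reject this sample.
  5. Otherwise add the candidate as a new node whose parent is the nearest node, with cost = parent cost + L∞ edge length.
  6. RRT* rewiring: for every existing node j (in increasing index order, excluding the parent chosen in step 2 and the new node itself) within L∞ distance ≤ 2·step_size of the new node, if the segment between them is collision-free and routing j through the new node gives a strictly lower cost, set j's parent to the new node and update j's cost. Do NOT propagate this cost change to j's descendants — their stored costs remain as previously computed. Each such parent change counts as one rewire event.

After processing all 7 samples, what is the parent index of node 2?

1. q=(15,29) nearest=0 d=27 new=(7,7) → add node 1 parent=0 cost=5
2. q=(0,45) nearest=1 d=38 new=(2,12) → add node 2 parent=1 cost=10
3. q=(12,6) nearest=1 d=5 new=(12,6) → blocked by [8,11]×[3,7], reject
4. q=(13,26) nearest=2 d=14 new=(7,17) → add node 3 parent=2 cost=15
5. q=(13,24) nearest=3 d=7 new=(12,22) → blocked by [8,11]×[12,19], reject
6. q=(0,8) nearest=2 d=4 new=(0,8) → add node 4 parent=2 cost=14
7. q=(14,0) nearest=1 d=7 new=(12,2) → blocked by [8,11]×[3,7], reject

Parent of node 2: 1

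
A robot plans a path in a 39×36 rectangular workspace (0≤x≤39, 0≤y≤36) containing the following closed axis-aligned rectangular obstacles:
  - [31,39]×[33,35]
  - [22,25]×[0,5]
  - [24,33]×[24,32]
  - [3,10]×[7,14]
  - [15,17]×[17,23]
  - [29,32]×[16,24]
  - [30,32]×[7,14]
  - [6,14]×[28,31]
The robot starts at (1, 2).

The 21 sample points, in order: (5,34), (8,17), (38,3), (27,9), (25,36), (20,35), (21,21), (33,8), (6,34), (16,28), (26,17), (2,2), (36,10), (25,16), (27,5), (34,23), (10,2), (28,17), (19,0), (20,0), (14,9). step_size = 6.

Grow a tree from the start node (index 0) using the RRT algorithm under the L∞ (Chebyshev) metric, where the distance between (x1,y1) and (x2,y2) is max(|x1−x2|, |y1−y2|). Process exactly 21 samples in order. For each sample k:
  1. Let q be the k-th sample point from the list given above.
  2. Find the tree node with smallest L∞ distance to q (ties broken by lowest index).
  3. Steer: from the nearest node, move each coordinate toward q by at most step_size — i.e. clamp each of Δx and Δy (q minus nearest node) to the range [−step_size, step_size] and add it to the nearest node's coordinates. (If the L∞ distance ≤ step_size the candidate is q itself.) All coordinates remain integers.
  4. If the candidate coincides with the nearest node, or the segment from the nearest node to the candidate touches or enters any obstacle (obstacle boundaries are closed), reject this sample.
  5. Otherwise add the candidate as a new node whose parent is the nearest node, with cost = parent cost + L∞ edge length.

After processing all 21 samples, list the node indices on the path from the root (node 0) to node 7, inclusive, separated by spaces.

1. q=(5,34) nearest=0 d=32 new=(5,8) → blocked by [3,10]×[7,14], reject
2. q=(8,17) nearest=0 d=15 new=(7,8) → blocked by [3,10]×[7,14], reject
3. q=(38,3) nearest=0 d=37 new=(7,3) → add node 1 parent=0 cost=6
4. q=(27,9) nearest=1 d=20 new=(13,9) → add node 2 parent=1 cost=12
5. q=(25,36) nearest=2 d=27 new=(19,15) → add node 3 parent=2 cost=18
6. q=(20,35) nearest=3 d=20 new=(20,21) → add node 4 parent=3 cost=24
7. q=(21,21) nearest=4 d=1 new=(21,21) → add node 5 parent=4 cost=25
8. q=(33,8) nearest=4 d=13 new=(26,15) → add node 6 parent=4 cost=30
9. q=(6,34) nearest=4 d=14 new=(14,27) → add node 7 parent=4 cost=30
10. q=(16,28) nearest=7 d=2 new=(16,28) → add node 8 parent=7 cost=32
11. q=(26,17) nearest=6 d=2 new=(26,17) → add node 9 parent=6 cost=32
12. q=(2,2) nearest=0 d=1 new=(2,2) → add node 10 parent=0 cost=1
13. q=(36,10) nearest=6 d=10 new=(32,10) → blocked by [30,32]×[7,14], reject
14. q=(25,16) nearest=6 d=1 new=(25,16) → add node 11 parent=6 cost=31
15. q=(27,5) nearest=3 d=10 new=(25,9) → add node 12 parent=3 cost=24
16. q=(34,23) nearest=6 d=8 new=(32,21) → blocked by [29,32]×[16,24], reject
17. q=(10,2) nearest=1 d=3 new=(10,2) → add node 13 parent=1 cost=9
18. q=(28,17) nearest=6 d=2 new=(28,17) → add node 14 parent=6 cost=32
19. q=(19,0) nearest=2 d=9 new=(19,3) → add node 15 parent=2 cost=18
20. q=(20,0) nearest=15 d=3 new=(20,0) → add node 16 parent=15 cost=21
21. q=(14,9) nearest=2 d=1 new=(14,9) → add node 17 parent=2 cost=13

Path: 0 1 2 3 4 7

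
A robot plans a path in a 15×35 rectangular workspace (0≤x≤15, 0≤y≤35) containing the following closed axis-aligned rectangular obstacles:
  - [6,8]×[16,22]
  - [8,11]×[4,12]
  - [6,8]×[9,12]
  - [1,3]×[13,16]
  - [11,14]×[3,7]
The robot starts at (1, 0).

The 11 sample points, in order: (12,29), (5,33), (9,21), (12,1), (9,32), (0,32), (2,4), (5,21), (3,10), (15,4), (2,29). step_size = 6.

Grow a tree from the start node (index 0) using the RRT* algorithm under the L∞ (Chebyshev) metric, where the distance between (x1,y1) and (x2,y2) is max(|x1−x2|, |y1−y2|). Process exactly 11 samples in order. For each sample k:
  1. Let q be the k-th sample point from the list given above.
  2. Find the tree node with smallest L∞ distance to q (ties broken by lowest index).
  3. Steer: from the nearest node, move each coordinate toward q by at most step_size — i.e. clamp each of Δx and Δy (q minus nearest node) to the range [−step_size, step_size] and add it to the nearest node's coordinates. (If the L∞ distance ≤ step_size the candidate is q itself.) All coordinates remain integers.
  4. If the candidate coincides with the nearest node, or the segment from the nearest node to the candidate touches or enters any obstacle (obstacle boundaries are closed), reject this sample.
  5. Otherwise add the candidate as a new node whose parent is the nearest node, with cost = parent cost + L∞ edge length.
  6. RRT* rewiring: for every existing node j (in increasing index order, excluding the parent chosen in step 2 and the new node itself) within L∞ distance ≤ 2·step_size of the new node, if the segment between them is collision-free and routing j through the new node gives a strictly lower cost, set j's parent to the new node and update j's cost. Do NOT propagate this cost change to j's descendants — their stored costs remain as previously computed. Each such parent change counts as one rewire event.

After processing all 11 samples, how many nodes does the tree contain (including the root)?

1. q=(12,29) nearest=0 d=29 new=(7,6) → add node 1 parent=0 cost=6
2. q=(5,33) nearest=1 d=27 new=(5,12) → blocked by [6,8]×[9,12], reject
3. q=(9,21) nearest=1 d=15 new=(9,12) → blocked by [8,11]×[4,12], reject
4. q=(12,1) nearest=1 d=5 new=(12,1) → blocked by [8,11]×[4,12], reject
5. q=(9,32) nearest=1 d=26 new=(9,12) → blocked by [8,11]×[4,12], reject
6. q=(0,32) nearest=1 d=26 new=(1,12) → add node 2 parent=1 cost=12
7. q=(2,4) nearest=0 d=4 new=(2,4) → add node 3 parent=0 cost=4
8. q=(5,21) nearest=2 d=9 new=(5,18) → blocked by [1,3]×[13,16], reject
9. q=(3,10) nearest=2 d=2 new=(3,10) → add node 4 parent=2 cost=14
10. q=(15,4) nearest=1 d=8 new=(13,4) → blocked by [8,11]×[4,12], reject
11. q=(2,29) nearest=2 d=17 new=(2,18) → blocked by [1,3]×[13,16], reject

Node count: 5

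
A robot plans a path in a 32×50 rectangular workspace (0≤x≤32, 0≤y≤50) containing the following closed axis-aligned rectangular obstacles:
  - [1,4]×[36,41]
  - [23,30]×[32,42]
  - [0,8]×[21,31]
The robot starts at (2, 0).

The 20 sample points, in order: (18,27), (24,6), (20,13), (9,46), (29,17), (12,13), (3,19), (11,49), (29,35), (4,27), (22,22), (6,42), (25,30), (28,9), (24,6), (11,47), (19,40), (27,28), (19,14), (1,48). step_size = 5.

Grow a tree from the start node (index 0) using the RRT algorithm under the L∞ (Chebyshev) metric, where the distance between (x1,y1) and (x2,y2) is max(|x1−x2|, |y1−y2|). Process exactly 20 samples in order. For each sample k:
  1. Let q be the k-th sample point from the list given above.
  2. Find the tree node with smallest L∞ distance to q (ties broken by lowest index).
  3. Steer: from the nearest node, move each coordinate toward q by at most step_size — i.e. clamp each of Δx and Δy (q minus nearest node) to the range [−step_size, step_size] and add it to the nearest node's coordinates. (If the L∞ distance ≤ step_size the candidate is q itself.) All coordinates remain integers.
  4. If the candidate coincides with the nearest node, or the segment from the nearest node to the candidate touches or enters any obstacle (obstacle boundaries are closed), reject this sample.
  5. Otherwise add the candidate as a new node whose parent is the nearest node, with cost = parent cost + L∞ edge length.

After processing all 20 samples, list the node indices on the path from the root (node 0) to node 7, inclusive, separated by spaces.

1. q=(18,27) nearest=0 d=27 new=(7,5) → add node 1 parent=0 cost=5
2. q=(24,6) nearest=1 d=17 new=(12,6) → add node 2 parent=1 cost=10
3. q=(20,13) nearest=2 d=8 new=(17,11) → add node 3 parent=2 cost=15
4. q=(9,46) nearest=3 d=35 new=(12,16) → add node 4 parent=3 cost=20
5. q=(29,17) nearest=3 d=12 new=(22,16) → add node 5 parent=3 cost=20
6. q=(12,13) nearest=4 d=3 new=(12,13) → add node 6 parent=4 cost=23
7. q=(3,19) nearest=4 d=9 new=(7,19) → add node 7 parent=4 cost=25
8. q=(11,49) nearest=7 d=30 new=(11,24) → add node 8 parent=7 cost=30
9. q=(29,35) nearest=8 d=18 new=(16,29) → add node 9 parent=8 cost=35
10. q=(4,27) nearest=8 d=7 new=(6,27) → blocked by [0,8]×[21,31], reject
11. q=(22,22) nearest=5 d=6 new=(22,21) → add node 10 parent=5 cost=25
12. q=(6,42) nearest=9 d=13 new=(11,34) → add node 11 parent=9 cost=40
13. q=(25,30) nearest=9 d=9 new=(21,30) → add node 12 parent=9 cost=40
14. q=(28,9) nearest=5 d=7 new=(27,11) → add node 13 parent=5 cost=25
15. q=(24,6) nearest=13 d=5 new=(24,6) → add node 14 parent=13 cost=30
16. q=(11,47) nearest=11 d=13 new=(11,39) → add node 15 parent=11 cost=45
17. q=(19,40) nearest=11 d=8 new=(16,39) → add node 16 parent=11 cost=45
18. q=(27,28) nearest=12 d=6 new=(26,28) → add node 17 parent=12 cost=45
19. q=(19,14) nearest=3 d=3 new=(19,14) → add node 18 parent=3 cost=18
20. q=(1,48) nearest=15 d=10 new=(6,44) → add node 19 parent=15 cost=50

Path: 0 1 2 3 4 7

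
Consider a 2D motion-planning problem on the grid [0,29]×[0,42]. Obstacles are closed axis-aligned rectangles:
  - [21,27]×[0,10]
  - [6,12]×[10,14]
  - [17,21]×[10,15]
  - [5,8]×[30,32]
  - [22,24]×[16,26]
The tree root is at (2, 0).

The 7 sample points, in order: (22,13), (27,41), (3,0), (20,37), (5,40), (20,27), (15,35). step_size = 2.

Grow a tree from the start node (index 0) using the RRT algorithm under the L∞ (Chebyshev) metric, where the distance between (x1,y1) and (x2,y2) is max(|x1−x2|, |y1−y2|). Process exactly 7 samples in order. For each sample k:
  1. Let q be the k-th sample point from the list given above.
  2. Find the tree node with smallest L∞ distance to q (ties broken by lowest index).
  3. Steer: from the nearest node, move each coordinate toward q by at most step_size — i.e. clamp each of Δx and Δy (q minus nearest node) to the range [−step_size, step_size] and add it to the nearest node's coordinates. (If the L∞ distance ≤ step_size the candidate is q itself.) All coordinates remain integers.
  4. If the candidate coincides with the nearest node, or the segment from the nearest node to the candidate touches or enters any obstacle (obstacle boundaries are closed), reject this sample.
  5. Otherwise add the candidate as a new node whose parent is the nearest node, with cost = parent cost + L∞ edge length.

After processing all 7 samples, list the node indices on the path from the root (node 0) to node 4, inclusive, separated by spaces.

1. q=(22,13) nearest=0 d=20 new=(4,2) → add node 1 parent=0 cost=2
2. q=(27,41) nearest=1 d=39 new=(6,4) → add node 2 parent=1 cost=4
3. q=(3,0) nearest=0 d=1 new=(3,0) → add node 3 parent=0 cost=1
4. q=(20,37) nearest=2 d=33 new=(8,6) → add node 4 parent=2 cost=6
5. q=(5,40) nearest=4 d=34 new=(6,8) → add node 5 parent=4 cost=8
6. q=(20,27) nearest=5 d=19 new=(8,10) → blocked by [6,12]×[10,14], reject
7. q=(15,35) nearest=5 d=27 new=(8,10) → blocked by [6,12]×[10,14], reject

Path: 0 1 2 4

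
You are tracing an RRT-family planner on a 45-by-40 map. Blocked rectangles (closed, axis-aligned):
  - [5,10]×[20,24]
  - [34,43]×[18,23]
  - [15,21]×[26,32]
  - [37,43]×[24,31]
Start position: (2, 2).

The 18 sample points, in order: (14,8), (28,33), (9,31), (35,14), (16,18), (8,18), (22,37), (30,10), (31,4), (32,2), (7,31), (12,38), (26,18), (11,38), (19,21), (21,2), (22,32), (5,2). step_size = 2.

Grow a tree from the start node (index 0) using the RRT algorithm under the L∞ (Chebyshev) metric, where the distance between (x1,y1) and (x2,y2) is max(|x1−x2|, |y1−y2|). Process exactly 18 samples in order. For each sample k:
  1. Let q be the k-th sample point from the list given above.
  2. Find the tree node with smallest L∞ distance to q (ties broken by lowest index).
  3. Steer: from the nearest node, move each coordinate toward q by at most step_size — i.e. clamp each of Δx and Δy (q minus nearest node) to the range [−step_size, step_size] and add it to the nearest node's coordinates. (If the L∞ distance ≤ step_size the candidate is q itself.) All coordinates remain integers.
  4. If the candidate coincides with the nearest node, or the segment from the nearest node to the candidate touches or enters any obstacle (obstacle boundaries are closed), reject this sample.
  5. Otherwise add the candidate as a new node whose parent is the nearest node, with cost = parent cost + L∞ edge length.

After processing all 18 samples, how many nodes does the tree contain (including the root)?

1. q=(14,8) nearest=0 d=12 new=(4,4) → add node 1 parent=0 cost=2
2. q=(28,33) nearest=1 d=29 new=(6,6) → add node 2 parent=1 cost=4
3. q=(9,31) nearest=2 d=25 new=(8,8) → add node 3 parent=2 cost=6
4. q=(35,14) nearest=3 d=27 new=(10,10) → add node 4 parent=3 cost=8
5. q=(16,18) nearest=4 d=8 new=(12,12) → add node 5 parent=4 cost=10
6. q=(8,18) nearest=5 d=6 new=(10,14) → add node 6 parent=5 cost=12
7. q=(22,37) nearest=6 d=23 new=(12,16) → add node 7 parent=6 cost=14
8. q=(30,10) nearest=5 d=18 new=(14,10) → add node 8 parent=5 cost=12
9. q=(31,4) nearest=8 d=17 new=(16,8) → add node 9 parent=8 cost=14
10. q=(32,2) nearest=9 d=16 new=(18,6) → add node 10 parent=9 cost=16
11. q=(7,31) nearest=7 d=15 new=(10,18) → add node 11 parent=7 cost=16
12. q=(12,38) nearest=11 d=20 new=(12,20) → add node 12 parent=11 cost=18
13. q=(26,18) nearest=9 d=10 new=(18,10) → add node 13 parent=9 cost=16
14. q=(11,38) nearest=12 d=18 new=(11,22) → add node 14 parent=12 cost=20
15. q=(19,21) nearest=7 d=7 new=(14,18) → add node 15 parent=7 cost=16
16. q=(21,2) nearest=10 d=4 new=(20,4) → add node 16 parent=10 cost=18
17. q=(22,32) nearest=14 d=11 new=(13,24) → add node 17 parent=14 cost=22
18. q=(5,2) nearest=1 d=2 new=(5,2) → add node 18 parent=1 cost=4

Node count: 19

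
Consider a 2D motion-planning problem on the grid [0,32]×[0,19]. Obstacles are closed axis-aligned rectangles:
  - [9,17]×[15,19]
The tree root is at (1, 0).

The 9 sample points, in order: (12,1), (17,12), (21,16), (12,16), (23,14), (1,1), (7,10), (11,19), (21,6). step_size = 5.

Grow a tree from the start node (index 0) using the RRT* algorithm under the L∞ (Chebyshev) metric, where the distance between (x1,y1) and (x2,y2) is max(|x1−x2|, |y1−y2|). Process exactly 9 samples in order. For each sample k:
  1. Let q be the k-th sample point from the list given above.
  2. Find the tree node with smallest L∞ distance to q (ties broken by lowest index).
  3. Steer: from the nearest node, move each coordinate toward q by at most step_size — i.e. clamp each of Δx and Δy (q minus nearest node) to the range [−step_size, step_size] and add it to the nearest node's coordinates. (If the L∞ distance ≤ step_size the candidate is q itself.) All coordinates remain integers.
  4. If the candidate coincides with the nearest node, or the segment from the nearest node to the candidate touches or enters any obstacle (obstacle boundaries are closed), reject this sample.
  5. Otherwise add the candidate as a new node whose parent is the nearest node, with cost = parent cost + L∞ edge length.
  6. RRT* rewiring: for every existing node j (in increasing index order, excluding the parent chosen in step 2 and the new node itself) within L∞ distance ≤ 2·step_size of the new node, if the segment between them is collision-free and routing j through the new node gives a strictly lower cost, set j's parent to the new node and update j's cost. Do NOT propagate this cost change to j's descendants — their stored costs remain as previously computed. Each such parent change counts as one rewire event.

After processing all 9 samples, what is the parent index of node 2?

Parent of node 2: 1

1. q=(12,1) nearest=0 d=11 new=(6,1) → add node 1 parent=0 cost=5
2. q=(17,12) nearest=1 d=11 new=(11,6) → add node 2 parent=1 cost=10
3. q=(21,16) nearest=2 d=10 new=(16,11) → add node 3 parent=2 cost=15
4. q=(12,16) nearest=3 d=5 new=(12,16) → blocked by [9,17]×[15,19], reject
5. q=(23,14) nearest=3 d=7 new=(21,14) → add node 4 parent=3 cost=20
6. q=(1,1) nearest=0 d=1 new=(1,1) → add node 5 parent=0 cost=1
7. q=(7,10) nearest=2 d=4 new=(7,10) → add node 6 parent=2 cost=14
8. q=(11,19) nearest=3 d=8 new=(11,16) → blocked by [9,17]×[15,19], reject
9. q=(21,6) nearest=3 d=5 new=(21,6) → add node 7 parent=3 cost=20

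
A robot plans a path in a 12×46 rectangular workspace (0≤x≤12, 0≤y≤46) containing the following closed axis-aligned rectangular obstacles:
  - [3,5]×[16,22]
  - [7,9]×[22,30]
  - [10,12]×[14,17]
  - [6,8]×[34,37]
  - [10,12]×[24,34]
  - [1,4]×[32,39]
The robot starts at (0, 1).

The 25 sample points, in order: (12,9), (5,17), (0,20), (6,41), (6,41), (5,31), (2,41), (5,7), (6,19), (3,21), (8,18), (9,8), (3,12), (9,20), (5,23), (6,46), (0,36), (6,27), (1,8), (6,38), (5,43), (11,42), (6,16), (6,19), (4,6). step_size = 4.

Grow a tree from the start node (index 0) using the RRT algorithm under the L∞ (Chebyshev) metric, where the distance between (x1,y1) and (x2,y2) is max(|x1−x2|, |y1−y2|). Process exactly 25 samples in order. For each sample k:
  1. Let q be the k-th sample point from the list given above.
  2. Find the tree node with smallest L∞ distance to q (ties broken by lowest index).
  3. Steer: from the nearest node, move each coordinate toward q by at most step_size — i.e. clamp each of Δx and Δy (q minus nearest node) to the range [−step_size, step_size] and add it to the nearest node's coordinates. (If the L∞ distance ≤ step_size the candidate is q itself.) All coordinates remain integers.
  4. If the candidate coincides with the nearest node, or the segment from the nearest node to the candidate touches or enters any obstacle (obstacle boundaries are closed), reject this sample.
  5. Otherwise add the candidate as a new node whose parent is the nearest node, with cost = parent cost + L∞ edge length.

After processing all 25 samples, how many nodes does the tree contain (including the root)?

Node count: 14

1. q=(12,9) nearest=0 d=12 new=(4,5) → add node 1 parent=0 cost=4
2. q=(5,17) nearest=1 d=12 new=(5,9) → add node 2 parent=1 cost=8
3. q=(0,20) nearest=2 d=11 new=(1,13) → add node 3 parent=2 cost=12
4. q=(6,41) nearest=3 d=28 new=(5,17) → blocked by [3,5]×[16,22], reject
5. q=(6,41) nearest=3 d=28 new=(5,17) → blocked by [3,5]×[16,22], reject
6. q=(5,31) nearest=3 d=18 new=(5,17) → blocked by [3,5]×[16,22], reject
7. q=(2,41) nearest=3 d=28 new=(2,17) → add node 4 parent=3 cost=16
8. q=(5,7) nearest=1 d=2 new=(5,7) → add node 5 parent=1 cost=6
9. q=(6,19) nearest=4 d=4 new=(6,19) → blocked by [3,5]×[16,22], reject
10. q=(3,21) nearest=4 d=4 new=(3,21) → blocked by [3,5]×[16,22], reject
11. q=(8,18) nearest=4 d=6 new=(6,18) → blocked by [3,5]×[16,22], reject
12. q=(9,8) nearest=2 d=4 new=(9,8) → add node 6 parent=2 cost=12
13. q=(3,12) nearest=3 d=2 new=(3,12) → add node 7 parent=3 cost=14
14. q=(9,20) nearest=4 d=7 new=(6,20) → blocked by [3,5]×[16,22], reject
15. q=(5,23) nearest=4 d=6 new=(5,21) → blocked by [3,5]×[16,22], reject
16. q=(6,46) nearest=4 d=29 new=(6,21) → blocked by [3,5]×[16,22], reject
17. q=(0,36) nearest=4 d=19 new=(0,21) → add node 8 parent=4 cost=20
18. q=(6,27) nearest=8 d=6 new=(4,25) → add node 9 parent=8 cost=24
19. q=(1,8) nearest=1 d=3 new=(1,8) → add node 10 parent=1 cost=7
20. q=(6,38) nearest=9 d=13 new=(6,29) → add node 11 parent=9 cost=28
21. q=(5,43) nearest=11 d=14 new=(5,33) → add node 12 parent=11 cost=32
22. q=(11,42) nearest=12 d=9 new=(9,37) → blocked by [6,8]×[34,37], reject
23. q=(6,16) nearest=4 d=4 new=(6,16) → blocked by [3,5]×[16,22], reject
24. q=(6,19) nearest=4 d=4 new=(6,19) → blocked by [3,5]×[16,22], reject
25. q=(4,6) nearest=1 d=1 new=(4,6) → add node 13 parent=1 cost=5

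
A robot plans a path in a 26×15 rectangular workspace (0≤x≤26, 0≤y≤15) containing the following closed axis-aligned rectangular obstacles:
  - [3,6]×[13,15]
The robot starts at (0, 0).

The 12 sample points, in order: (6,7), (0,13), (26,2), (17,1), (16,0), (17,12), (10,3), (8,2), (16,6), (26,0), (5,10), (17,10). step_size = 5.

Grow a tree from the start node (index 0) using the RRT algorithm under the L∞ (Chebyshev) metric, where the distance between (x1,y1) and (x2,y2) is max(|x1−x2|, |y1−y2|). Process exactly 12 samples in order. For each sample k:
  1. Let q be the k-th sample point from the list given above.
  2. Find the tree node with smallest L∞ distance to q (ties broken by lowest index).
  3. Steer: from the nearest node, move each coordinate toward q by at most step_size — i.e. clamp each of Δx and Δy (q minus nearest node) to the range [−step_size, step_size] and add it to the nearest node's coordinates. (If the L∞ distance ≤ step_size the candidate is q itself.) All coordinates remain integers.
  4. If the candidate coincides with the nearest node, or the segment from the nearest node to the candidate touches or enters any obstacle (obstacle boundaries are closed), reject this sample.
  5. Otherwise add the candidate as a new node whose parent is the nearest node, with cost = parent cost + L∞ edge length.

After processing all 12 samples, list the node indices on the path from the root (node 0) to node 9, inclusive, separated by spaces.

Path: 0 1 3 6 9

1. q=(6,7) nearest=0 d=7 new=(5,5) → add node 1 parent=0 cost=5
2. q=(0,13) nearest=1 d=8 new=(0,10) → add node 2 parent=1 cost=10
3. q=(26,2) nearest=1 d=21 new=(10,2) → add node 3 parent=1 cost=10
4. q=(17,1) nearest=3 d=7 new=(15,1) → add node 4 parent=3 cost=15
5. q=(16,0) nearest=4 d=1 new=(16,0) → add node 5 parent=4 cost=16
6. q=(17,12) nearest=3 d=10 new=(15,7) → add node 6 parent=3 cost=15
7. q=(10,3) nearest=3 d=1 new=(10,3) → add node 7 parent=3 cost=11
8. q=(8,2) nearest=3 d=2 new=(8,2) → add node 8 parent=3 cost=12
9. q=(16,6) nearest=6 d=1 new=(16,6) → add node 9 parent=6 cost=16
10. q=(26,0) nearest=5 d=10 new=(21,0) → add node 10 parent=5 cost=21
11. q=(5,10) nearest=1 d=5 new=(5,10) → add node 11 parent=1 cost=10
12. q=(17,10) nearest=6 d=3 new=(17,10) → add node 12 parent=6 cost=18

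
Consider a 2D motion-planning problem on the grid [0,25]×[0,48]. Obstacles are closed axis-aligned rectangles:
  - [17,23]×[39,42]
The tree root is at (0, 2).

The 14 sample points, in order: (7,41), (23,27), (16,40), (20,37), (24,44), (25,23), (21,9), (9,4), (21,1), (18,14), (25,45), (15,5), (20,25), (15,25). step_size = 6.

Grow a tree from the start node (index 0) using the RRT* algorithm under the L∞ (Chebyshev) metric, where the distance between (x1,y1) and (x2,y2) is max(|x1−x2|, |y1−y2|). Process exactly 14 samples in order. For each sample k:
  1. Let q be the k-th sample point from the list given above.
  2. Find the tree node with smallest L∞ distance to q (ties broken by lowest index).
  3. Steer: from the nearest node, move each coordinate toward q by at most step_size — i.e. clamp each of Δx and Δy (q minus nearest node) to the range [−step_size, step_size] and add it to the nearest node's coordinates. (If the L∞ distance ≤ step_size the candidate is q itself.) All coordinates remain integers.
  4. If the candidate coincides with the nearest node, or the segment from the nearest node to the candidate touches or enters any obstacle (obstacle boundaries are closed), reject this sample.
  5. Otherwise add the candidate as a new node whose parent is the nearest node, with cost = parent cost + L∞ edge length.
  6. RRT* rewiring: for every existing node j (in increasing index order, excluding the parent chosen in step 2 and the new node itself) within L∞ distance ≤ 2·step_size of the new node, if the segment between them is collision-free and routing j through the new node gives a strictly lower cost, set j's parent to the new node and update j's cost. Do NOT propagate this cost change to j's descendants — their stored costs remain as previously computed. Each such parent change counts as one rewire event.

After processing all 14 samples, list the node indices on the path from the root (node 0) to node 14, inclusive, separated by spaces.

1. q=(7,41) nearest=0 d=39 new=(6,8) → add node 1 parent=0 cost=6
2. q=(23,27) nearest=1 d=19 new=(12,14) → add node 2 parent=1 cost=12
3. q=(16,40) nearest=2 d=26 new=(16,20) → add node 3 parent=2 cost=18
4. q=(20,37) nearest=3 d=17 new=(20,26) → add node 4 parent=3 cost=24
5. q=(24,44) nearest=4 d=18 new=(24,32) → add node 5 parent=4 cost=30
6. q=(25,23) nearest=4 d=5 new=(25,23) → add node 6 parent=4 cost=29
7. q=(21,9) nearest=2 d=9 new=(18,9) → add node 7 parent=2 cost=18
8. q=(9,4) nearest=1 d=4 new=(9,4) → add node 8 parent=1 cost=10
9. q=(21,1) nearest=7 d=8 new=(21,3) → add node 9 parent=7 cost=24
10. q=(18,14) nearest=7 d=5 new=(18,14) → add node 10 parent=7 cost=23
11. q=(25,45) nearest=5 d=13 new=(25,38) → add node 11 parent=5 cost=36
12. q=(15,5) nearest=7 d=4 new=(15,5) → add node 12 parent=7 cost=22
13. q=(20,25) nearest=4 d=1 new=(20,25) → add node 13 parent=4 cost=25
14. q=(15,25) nearest=3 d=5 new=(15,25) → add node 14 parent=3 cost=23

Path: 0 1 2 3 14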